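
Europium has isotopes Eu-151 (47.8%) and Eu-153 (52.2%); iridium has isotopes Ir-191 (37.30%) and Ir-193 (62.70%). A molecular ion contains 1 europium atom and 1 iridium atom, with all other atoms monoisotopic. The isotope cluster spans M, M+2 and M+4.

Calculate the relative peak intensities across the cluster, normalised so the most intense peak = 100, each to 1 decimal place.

36.1 : 100.0 : 66.2

Europium pattern (n=1): 0.4780 : 0.5220
Iridium pattern (n=1): 0.3730 : 0.6270
Convolve the two distributions (both contribute in 2-u steps):
  M: 0.4780×0.3730 = 0.178294
  M+2: 0.4780×0.6270 + 0.5220×0.3730 = 0.494412
  M+4: 0.5220×0.6270 = 0.327294
Scale to base peak (0.494412) = 100: 36.1 : 100.0 : 66.2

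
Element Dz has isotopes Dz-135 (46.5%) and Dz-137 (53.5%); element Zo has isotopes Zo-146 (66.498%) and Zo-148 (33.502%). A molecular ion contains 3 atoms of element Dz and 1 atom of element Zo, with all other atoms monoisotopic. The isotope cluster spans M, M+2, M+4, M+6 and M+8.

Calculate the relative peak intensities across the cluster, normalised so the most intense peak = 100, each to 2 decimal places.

Element Dz pattern (n=3): 0.10054463 : 0.34704113 : 0.39928387 : 0.15313037
Element Zo pattern (n=1): 0.66498 : 0.33502
Convolve the two distributions (both contribute in 2-u steps):
  M: 0.10054463×0.66498 = 0.066860
  M+2: 0.10054463×0.33502 + 0.34704113×0.66498 = 0.264460
  M+4: 0.34704113×0.33502 + 0.39928387×0.66498 = 0.381782
  M+6: 0.39928387×0.33502 + 0.15313037×0.66498 = 0.235597
  M+8: 0.15313037×0.33502 = 0.051302
Scale to base peak (0.381782) = 100: 17.51 : 69.27 : 100.00 : 61.71 : 13.44

17.51 : 69.27 : 100.00 : 61.71 : 13.44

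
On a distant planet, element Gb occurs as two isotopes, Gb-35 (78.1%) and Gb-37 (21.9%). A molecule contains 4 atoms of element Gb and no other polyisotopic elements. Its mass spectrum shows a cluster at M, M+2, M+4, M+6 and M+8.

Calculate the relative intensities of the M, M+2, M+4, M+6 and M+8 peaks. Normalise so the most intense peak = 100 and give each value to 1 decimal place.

89.2 : 100.0 : 42.1 : 7.9 : 0.6

Expanding (0.781 + 0.219)^4:
P(M) = 0.781^4 = 0.372052
P(M+2) = 4 × 0.781^3 × 0.219^1 = 0.417308
P(M+4) = 6 × 0.781^2 × 0.219^2 = 0.175526
P(M+6) = 4 × 0.781^1 × 0.219^3 = 0.032813
P(M+8) = 0.219^4 = 0.002300
The M+2 peak is largest (0.417308); scaling to 100 gives 89.2 : 100.0 : 42.1 : 7.9 : 0.6.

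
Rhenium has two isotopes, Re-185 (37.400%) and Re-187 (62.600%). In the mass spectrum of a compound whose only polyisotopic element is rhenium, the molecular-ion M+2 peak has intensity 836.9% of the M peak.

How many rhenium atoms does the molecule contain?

The M+2/M ratio from n Re atoms is n · q/p = n · 0.62600/0.37400.
n = 8.369 × 0.37400/0.62600 = 5.00 ≈ 5

5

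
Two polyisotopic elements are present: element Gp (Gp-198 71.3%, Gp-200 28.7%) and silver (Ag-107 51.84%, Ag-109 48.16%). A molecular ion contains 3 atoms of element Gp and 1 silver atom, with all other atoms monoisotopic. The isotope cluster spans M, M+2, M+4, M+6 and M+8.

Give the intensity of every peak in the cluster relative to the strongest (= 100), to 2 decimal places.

46.80 : 100.00 : 75.26 : 24.19 : 2.84

Element Gp pattern (n=3): 0.3624671 : 0.43770571 : 0.17618729 : 0.0236399
Silver pattern (n=1): 0.5184 : 0.4816
Convolve the two distributions (both contribute in 2-u steps):
  M: 0.3624671×0.5184 = 0.187903
  M+2: 0.3624671×0.4816 + 0.43770571×0.5184 = 0.401471
  M+4: 0.43770571×0.4816 + 0.17618729×0.5184 = 0.302135
  M+6: 0.17618729×0.4816 + 0.0236399×0.5184 = 0.097107
  M+8: 0.0236399×0.4816 = 0.011385
Scale to base peak (0.401471) = 100: 46.80 : 100.00 : 75.26 : 24.19 : 2.84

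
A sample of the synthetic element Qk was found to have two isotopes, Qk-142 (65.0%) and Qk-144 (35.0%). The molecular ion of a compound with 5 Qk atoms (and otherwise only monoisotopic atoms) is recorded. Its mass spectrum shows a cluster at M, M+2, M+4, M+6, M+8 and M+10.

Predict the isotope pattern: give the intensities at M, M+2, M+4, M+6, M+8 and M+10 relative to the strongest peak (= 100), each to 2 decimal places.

Each Qk atom is independently Qk-142 (p = 0.650) or Qk-144 (q = 0.350); the cluster is the binomial expansion (p + q)^5.
P(M) = 0.650^5 = 0.116029
P(M+2) = 5 × 0.650^4 × 0.350^1 = 0.312386
P(M+4) = 10 × 0.650^3 × 0.350^2 = 0.336416
P(M+6) = 10 × 0.650^2 × 0.350^3 = 0.181147
P(M+8) = 5 × 0.650^1 × 0.350^4 = 0.048770
P(M+10) = 0.350^5 = 0.005252
The M+4 peak is largest (0.336416); scaling to 100 gives 34.49 : 92.86 : 100.00 : 53.85 : 14.50 : 1.56.

34.49 : 92.86 : 100.00 : 53.85 : 14.50 : 1.56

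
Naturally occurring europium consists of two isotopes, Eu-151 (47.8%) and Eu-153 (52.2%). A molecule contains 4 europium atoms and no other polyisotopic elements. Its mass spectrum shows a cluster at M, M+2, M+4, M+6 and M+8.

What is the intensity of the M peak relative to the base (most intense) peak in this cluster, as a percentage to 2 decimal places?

13.98%

Binomial terms of (0.478 + 0.522)^4: M 0.0522, M+2 0.2280, M+4 0.3735, M+6 0.2720, M+8 0.0742 → M+4 is the base peak.
P(M+4) = C(4,2) × 0.478^2 × 0.522^2 = 6 × 0.228484 × 0.272484 = 0.373549 (base)
P(M) = C(4,0) × 0.478^4 × 0.522^0 = 1 × 0.05220494 × 1.0000 = 0.052205
Relative intensity = 0.052205 / 0.373549 × 100 = 13.98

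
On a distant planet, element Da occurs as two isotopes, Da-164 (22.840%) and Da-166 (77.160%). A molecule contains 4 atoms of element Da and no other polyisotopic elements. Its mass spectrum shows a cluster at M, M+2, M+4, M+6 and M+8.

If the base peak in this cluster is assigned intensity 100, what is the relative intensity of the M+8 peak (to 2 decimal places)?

Binomial terms of (0.22840 + 0.77160)^4: M 0.0027, M+2 0.0368, M+4 0.1863, M+6 0.4197, M+8 0.3545 → M+6 is the base peak.
P(M+6) = C(4,3) × 0.22840^1 × 0.77160^3 = 4 × 0.2284 × 0.45938484 = 0.419694 (base)
P(M+8) = C(4,4) × 0.22840^0 × 0.77160^4 = 1 × 1.0000 × 0.35446134 = 0.354461
Relative intensity = 0.354461 / 0.419694 × 100 = 84.46

84.46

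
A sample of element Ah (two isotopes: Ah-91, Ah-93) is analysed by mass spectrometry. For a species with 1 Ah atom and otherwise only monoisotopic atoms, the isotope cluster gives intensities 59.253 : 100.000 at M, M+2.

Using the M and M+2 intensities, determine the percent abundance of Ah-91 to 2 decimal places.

37.21%

Write p for the Ah-91 fraction. I(M+2)/I(M) = [C(1,1)·p^0·(1−p)] / p^1 = 1·(1−p)/p = 100.000/59.253 = 1.6877
(1−p)/p = 1.6877/1 = 1.6877  ⇒  p = 1/(1 + 1.6877) = 0.3721
Ah-91: 37.21%, Ah-93: 62.79%.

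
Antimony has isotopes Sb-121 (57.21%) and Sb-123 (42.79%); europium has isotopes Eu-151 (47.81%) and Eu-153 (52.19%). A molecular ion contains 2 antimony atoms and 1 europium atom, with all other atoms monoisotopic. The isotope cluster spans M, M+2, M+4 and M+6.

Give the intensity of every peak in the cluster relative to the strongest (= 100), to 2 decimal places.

38.65 : 100.00 : 84.73 : 23.60

Antimony pattern (n=2): 0.32729841 : 0.48960318 : 0.18309841
Europium pattern (n=1): 0.4781 : 0.5219
Convolve the two distributions (both contribute in 2-u steps):
  M: 0.32729841×0.4781 = 0.156481
  M+2: 0.32729841×0.5219 + 0.48960318×0.4781 = 0.404896
  M+4: 0.48960318×0.5219 + 0.18309841×0.4781 = 0.343063
  M+6: 0.18309841×0.5219 = 0.095559
Scale to base peak (0.404896) = 100: 38.65 : 100.00 : 84.73 : 23.60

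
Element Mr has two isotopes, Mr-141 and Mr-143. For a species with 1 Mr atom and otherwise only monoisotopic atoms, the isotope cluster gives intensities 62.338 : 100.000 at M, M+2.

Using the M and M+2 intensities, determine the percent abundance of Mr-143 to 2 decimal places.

Let p = fractional abundance of Mr-141. I(M+2)/I(M) = [C(1,1)·p^0·(1−p)] / p^1 = 1·(1−p)/p = 100.000/62.338 = 1.6042
(1−p)/p = 1.6042/1 = 1.6042  ⇒  p = 1/(1 + 1.6042) = 0.3840
Mr-141: 38.40%, Mr-143: 61.60%.

61.60%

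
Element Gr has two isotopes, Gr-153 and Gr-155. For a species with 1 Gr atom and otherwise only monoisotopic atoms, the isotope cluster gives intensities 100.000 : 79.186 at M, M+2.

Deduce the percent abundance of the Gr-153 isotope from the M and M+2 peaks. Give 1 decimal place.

55.8%

Write p for the Gr-153 fraction. I(M+2)/I(M) = [C(1,1)·p^0·(1−p)] / p^1 = 1·(1−p)/p = 79.186/100.000 = 0.7919
(1−p)/p = 0.7919/1 = 0.7919  ⇒  p = 1/(1 + 0.7919) = 0.5581
Gr-153: 55.8%, Gr-155: 44.2%.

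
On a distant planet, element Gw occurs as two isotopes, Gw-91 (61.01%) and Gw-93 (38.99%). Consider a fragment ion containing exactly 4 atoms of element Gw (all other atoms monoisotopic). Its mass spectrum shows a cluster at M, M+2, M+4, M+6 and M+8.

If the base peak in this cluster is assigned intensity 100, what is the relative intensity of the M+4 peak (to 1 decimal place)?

95.9

Term probabilities: M 0.1385, M+2 0.3542, M+4 0.3395, M+6 0.1447, M+8 0.0231. Base peak = M+2.
P(M+2) = C(4,1) × 0.6101^3 × 0.3899^1 = 4 × 0.22709265 × 0.3899 = 0.354174 (base)
P(M+4) = C(4,2) × 0.6101^2 × 0.3899^2 = 6 × 0.37222201 × 0.15202201 = 0.339516
Relative intensity = 0.339516 / 0.354174 × 100 = 95.9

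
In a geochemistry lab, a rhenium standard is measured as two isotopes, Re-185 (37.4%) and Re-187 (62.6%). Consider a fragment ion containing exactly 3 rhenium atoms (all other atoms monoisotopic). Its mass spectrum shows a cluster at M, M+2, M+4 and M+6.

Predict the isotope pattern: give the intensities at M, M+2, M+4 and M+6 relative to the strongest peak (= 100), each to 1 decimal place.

11.9 : 59.7 : 100.0 : 55.8

Each Re atom is independently Re-185 (p = 0.374) or Re-187 (q = 0.626); the cluster is the binomial expansion (p + q)^3.
P(M) = 0.374^3 = 0.052314
P(M+2) = 3 × 0.374^2 × 0.626^1 = 0.262687
P(M+4) = 3 × 0.374^1 × 0.626^2 = 0.439685
P(M+6) = 0.626^3 = 0.245314
The M+4 peak is largest (0.439685); scaling to 100 gives 11.9 : 59.7 : 100.0 : 55.8.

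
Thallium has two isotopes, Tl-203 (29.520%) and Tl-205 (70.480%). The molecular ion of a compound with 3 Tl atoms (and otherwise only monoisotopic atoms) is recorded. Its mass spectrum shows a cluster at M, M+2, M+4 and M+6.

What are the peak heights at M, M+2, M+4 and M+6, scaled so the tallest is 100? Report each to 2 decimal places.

Each Tl atom is independently Tl-203 (p = 0.29520) or Tl-205 (q = 0.70480); the cluster is the binomial expansion (p + q)^3.
P(M) = 0.29520^3 = 0.025725
P(M+2) = 3 × 0.29520^2 × 0.70480^1 = 0.184255
P(M+4) = 3 × 0.29520^1 × 0.70480^2 = 0.439916
P(M+6) = 0.70480^3 = 0.350104
The M+4 peak is largest (0.439916); scaling to 100 gives 5.85 : 41.88 : 100.00 : 79.58.

5.85 : 41.88 : 100.00 : 79.58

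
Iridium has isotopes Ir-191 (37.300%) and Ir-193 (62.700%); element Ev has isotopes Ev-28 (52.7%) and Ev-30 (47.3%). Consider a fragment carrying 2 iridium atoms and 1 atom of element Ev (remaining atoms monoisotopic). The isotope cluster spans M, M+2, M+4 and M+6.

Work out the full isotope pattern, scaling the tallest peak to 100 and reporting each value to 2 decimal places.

17.11 : 72.90 : 100.00 : 43.40

Iridium pattern (n=2): 0.139129 : 0.467742 : 0.393129
Element Ev pattern (n=1): 0.5270 : 0.4730
Convolve the two distributions (both contribute in 2-u steps):
  M: 0.139129×0.5270 = 0.073321
  M+2: 0.139129×0.4730 + 0.467742×0.5270 = 0.312308
  M+4: 0.467742×0.4730 + 0.393129×0.5270 = 0.428421
  M+6: 0.393129×0.4730 = 0.185950
Scale to base peak (0.428421) = 100: 17.11 : 72.90 : 100.00 : 43.40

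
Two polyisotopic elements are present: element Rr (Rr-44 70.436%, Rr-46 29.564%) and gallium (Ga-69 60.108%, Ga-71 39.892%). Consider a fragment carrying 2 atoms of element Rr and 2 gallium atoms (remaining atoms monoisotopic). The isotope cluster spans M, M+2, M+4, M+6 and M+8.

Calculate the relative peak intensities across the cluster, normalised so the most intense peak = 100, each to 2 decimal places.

46.15 : 100.00 : 79.88 : 27.86 : 3.58

Element Rr pattern (n=2): 0.49612301 : 0.41647398 : 0.08740301
Gallium pattern (n=2): 0.36129717 : 0.47956567 : 0.15913717
Convolve the two distributions (both contribute in 2-u steps):
  M: 0.49612301×0.36129717 = 0.179248
  M+2: 0.49612301×0.47956567 + 0.41647398×0.36129717 = 0.388394
  M+4: 0.49612301×0.15913717 + 0.41647398×0.47956567 + 0.08740301×0.36129717 = 0.310257
  M+6: 0.41647398×0.15913717 + 0.08740301×0.47956567 = 0.108192
  M+8: 0.08740301×0.15913717 = 0.013909
Scale to base peak (0.388394) = 100: 46.15 : 100.00 : 79.88 : 27.86 : 3.58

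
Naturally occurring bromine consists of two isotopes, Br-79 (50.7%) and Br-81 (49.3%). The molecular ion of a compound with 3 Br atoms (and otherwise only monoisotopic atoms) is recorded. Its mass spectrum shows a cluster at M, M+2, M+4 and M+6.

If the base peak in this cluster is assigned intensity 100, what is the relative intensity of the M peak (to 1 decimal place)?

Term probabilities: M 0.1303, M+2 0.3802, M+4 0.3697, M+6 0.1198. Base peak = M+2.
P(M+2) = C(3,1) × 0.507^2 × 0.493^1 = 3 × 0.257049 × 0.4930 = 0.380175 (base)
P(M) = C(3,0) × 0.507^3 × 0.493^0 = 1 × 0.13032384 × 1.0000 = 0.130324
Relative intensity = 0.130324 / 0.380175 × 100 = 34.3

34.3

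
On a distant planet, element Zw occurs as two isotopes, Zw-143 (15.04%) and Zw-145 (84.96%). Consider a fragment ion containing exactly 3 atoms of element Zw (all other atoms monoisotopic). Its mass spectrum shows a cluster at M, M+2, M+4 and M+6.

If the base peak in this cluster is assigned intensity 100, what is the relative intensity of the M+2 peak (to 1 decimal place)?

(0.1504 + 0.8496)^3 gives M 0.0034, M+2 0.0577, M+4 0.3257, M+6 0.6133; the largest is M+6.
P(M+6) = C(3,3) × 0.1504^0 × 0.8496^3 = 1 × 1.0000 × 0.61325841 = 0.613258 (base)
P(M+2) = C(3,1) × 0.1504^2 × 0.8496^1 = 3 × 0.02262016 × 0.8496 = 0.057654
Relative intensity = 0.057654 / 0.613258 × 100 = 9.4

9.4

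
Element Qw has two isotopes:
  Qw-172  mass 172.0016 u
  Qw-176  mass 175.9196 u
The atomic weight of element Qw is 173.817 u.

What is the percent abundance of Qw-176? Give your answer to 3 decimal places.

46.335%

Let x be the fractional abundance of Qw-172; then Qw-176 has abundance 1 − x.
172.0016·x + 175.9196·(1 − x) = 173.817
(172.0016 − 175.9196)·x = 173.817 − 175.9196
x = -2.1026 / -3.9180 = 0.53665 → 53.665% Qw-172, 46.335% Qw-176.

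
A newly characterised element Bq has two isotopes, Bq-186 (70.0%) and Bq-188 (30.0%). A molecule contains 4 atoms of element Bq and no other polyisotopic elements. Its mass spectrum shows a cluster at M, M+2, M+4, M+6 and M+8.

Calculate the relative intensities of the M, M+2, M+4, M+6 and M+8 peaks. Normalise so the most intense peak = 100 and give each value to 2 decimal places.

Each Bq atom is independently Bq-186 (p = 0.700) or Bq-188 (q = 0.300); the cluster is the binomial expansion (p + q)^4.
P(M) = 0.700^4 = 0.240100
P(M+2) = 4 × 0.700^3 × 0.300^1 = 0.411600
P(M+4) = 6 × 0.700^2 × 0.300^2 = 0.264600
P(M+6) = 4 × 0.700^1 × 0.300^3 = 0.075600
P(M+8) = 0.300^4 = 0.008100
The M+2 peak is largest (0.411600); scaling to 100 gives 58.33 : 100.00 : 64.29 : 18.37 : 1.97.

58.33 : 100.00 : 64.29 : 18.37 : 1.97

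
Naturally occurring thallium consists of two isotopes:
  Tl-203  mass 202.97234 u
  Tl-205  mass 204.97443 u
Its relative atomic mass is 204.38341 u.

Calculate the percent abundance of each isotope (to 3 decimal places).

With x = fraction of Tl-203 (so Tl-205 is 1 − x):
202.97234·x + 204.97443·(1 − x) = 204.38341
(202.97234 − 204.97443)·x = 204.38341 − 204.97443
x = -0.59102 / -2.00209 = 0.29520 → 29.520% Tl-203, 70.480% Tl-205.

Tl-203: 29.520%, Tl-205: 70.480%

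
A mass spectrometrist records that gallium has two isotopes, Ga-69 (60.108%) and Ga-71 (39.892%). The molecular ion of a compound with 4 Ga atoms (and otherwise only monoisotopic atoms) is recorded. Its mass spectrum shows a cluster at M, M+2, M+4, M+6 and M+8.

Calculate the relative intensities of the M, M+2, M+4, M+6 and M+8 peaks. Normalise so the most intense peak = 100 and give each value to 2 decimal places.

The 4 Ga atoms are independent, so intensities follow the terms of (0.60108 + 0.39892)^4.
P(M) = 0.60108^4 = 0.130536
P(M+2) = 4 × 0.60108^3 × 0.39892^1 = 0.346531
P(M+4) = 6 × 0.60108^2 × 0.39892^2 = 0.344975
P(M+6) = 4 × 0.60108^1 × 0.39892^3 = 0.152633
P(M+8) = 0.39892^4 = 0.025325
The M+2 peak is largest (0.346531); scaling to 100 gives 37.67 : 100.00 : 99.55 : 44.05 : 7.31.

37.67 : 100.00 : 99.55 : 44.05 : 7.31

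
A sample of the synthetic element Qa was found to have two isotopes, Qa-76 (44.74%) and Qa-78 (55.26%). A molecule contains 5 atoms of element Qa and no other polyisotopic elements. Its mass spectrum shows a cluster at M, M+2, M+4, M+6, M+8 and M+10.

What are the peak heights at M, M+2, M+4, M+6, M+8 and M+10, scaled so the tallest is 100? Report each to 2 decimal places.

5.31 : 32.77 : 80.96 : 100.00 : 61.76 : 15.26

Expanding (0.4474 + 0.5526)^5:
P(M) = 0.4474^5 = 0.017926
P(M+2) = 5 × 0.4474^4 × 0.5526^1 = 0.110704
P(M+4) = 10 × 0.4474^3 × 0.5526^2 = 0.273470
P(M+6) = 10 × 0.4474^2 × 0.5526^3 = 0.337773
P(M+8) = 5 × 0.4474^1 × 0.5526^4 = 0.208598
P(M+10) = 0.5526^5 = 0.051529
The M+6 peak is largest (0.337773); scaling to 100 gives 5.31 : 32.77 : 80.96 : 100.00 : 61.76 : 15.26.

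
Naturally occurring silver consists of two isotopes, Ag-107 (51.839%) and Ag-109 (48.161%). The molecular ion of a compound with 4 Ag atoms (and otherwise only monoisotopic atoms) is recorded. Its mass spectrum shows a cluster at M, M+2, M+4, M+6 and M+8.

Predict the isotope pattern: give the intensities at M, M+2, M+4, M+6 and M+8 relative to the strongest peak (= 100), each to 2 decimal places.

19.31 : 71.76 : 100.00 : 61.94 : 14.39

The 4 Ag atoms are independent, so intensities follow the terms of (0.51839 + 0.48161)^4.
P(M) = 0.51839^4 = 0.072215
P(M+2) = 4 × 0.51839^3 × 0.48161^1 = 0.268365
P(M+4) = 6 × 0.51839^2 × 0.48161^2 = 0.373986
P(M+6) = 4 × 0.51839^1 × 0.48161^3 = 0.231634
P(M+8) = 0.48161^4 = 0.053800
The M+4 peak is largest (0.373986); scaling to 100 gives 19.31 : 71.76 : 100.00 : 61.94 : 14.39.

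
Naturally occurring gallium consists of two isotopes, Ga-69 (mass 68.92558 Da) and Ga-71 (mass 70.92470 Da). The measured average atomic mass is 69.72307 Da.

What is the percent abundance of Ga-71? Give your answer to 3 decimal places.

Writing the weighted mean with unknown fraction x of Ga-69:
68.92558·x + 70.92470·(1 − x) = 69.72307
(68.92558 − 70.92470)·x = 69.72307 − 70.92470
x = -1.20163 / -1.99912 = 0.60108 → 60.108% Ga-69, 39.892% Ga-71.

39.892%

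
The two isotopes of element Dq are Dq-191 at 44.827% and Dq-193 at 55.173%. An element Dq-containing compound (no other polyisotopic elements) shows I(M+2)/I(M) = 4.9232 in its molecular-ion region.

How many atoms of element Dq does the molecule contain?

4

The M+2/M ratio from n Dq atoms is n · q/p = n · 0.55173/0.44827.
n = 4.9232 × 0.44827/0.55173 = 4.00 ≈ 4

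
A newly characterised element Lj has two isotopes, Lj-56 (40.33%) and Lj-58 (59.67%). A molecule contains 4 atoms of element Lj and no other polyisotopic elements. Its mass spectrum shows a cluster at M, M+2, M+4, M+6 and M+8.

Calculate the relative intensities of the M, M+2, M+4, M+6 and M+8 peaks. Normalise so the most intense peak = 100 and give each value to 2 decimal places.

Expanding (0.4033 + 0.5967)^4:
P(M) = 0.4033^4 = 0.026455
P(M+2) = 4 × 0.4033^3 × 0.5967^1 = 0.156567
P(M+4) = 6 × 0.4033^2 × 0.5967^2 = 0.347472
P(M+6) = 4 × 0.4033^1 × 0.5967^3 = 0.342733
P(M+8) = 0.5967^4 = 0.126772
The M+4 peak is largest (0.347472); scaling to 100 gives 7.61 : 45.06 : 100.00 : 98.64 : 36.48.

7.61 : 45.06 : 100.00 : 98.64 : 36.48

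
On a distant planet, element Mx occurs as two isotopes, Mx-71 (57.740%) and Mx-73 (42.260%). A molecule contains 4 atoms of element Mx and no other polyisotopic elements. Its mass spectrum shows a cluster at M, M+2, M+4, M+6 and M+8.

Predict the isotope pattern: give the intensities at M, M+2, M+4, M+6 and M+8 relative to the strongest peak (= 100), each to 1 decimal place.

Expanding (0.57740 + 0.42260)^4:
P(M) = 0.57740^4 = 0.111149
P(M+2) = 4 × 0.57740^3 × 0.42260^1 = 0.325402
P(M+4) = 6 × 0.57740^2 × 0.42260^2 = 0.357243
P(M+6) = 4 × 0.57740^1 × 0.42260^3 = 0.174311
P(M+8) = 0.42260^4 = 0.031895
The M+4 peak is largest (0.357243); scaling to 100 gives 31.1 : 91.1 : 100.0 : 48.8 : 8.9.

31.1 : 91.1 : 100.0 : 48.8 : 8.9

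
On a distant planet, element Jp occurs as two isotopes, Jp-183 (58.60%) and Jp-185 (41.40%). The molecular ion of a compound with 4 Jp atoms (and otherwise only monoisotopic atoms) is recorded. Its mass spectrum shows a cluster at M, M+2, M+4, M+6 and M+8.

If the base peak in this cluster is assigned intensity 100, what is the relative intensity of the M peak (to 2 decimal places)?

Binomial terms of (0.5860 + 0.4140)^4: M 0.1179, M+2 0.3332, M+4 0.3531, M+6 0.1663, M+8 0.0294 → M+4 is the base peak.
P(M+4) = C(4,2) × 0.5860^2 × 0.4140^2 = 6 × 0.343396 × 0.171396 = 0.353140 (base)
P(M) = C(4,0) × 0.5860^4 × 0.4140^0 = 1 × 0.11792081 × 1.0000 = 0.117921
Relative intensity = 0.117921 / 0.353140 × 100 = 33.39

33.39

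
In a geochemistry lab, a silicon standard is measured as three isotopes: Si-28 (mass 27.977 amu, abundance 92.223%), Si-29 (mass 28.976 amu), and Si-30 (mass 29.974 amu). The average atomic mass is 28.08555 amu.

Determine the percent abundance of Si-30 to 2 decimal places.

3.09%

The remaining 7.777% is split between Si-29 (fraction x) and Si-30 (fraction 0.07777 − x).
Substituting: 28.976x + 29.974(0.07777 − x) = 2.28432129
(28.976 − 29.974)x = -0.04675669  ⇒  x = 0.04685, y = 0.03092
Si-29: 4.69%, Si-30: 3.09%.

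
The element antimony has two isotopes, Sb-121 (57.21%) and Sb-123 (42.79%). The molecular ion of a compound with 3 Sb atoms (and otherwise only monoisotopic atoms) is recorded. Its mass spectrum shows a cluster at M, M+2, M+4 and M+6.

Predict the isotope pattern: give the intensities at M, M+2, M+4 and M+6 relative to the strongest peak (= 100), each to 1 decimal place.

Expanding (0.5721 + 0.4279)^3:
P(M) = 0.5721^3 = 0.187247
P(M+2) = 3 × 0.5721^2 × 0.4279^1 = 0.420153
P(M+4) = 3 × 0.5721^1 × 0.4279^2 = 0.314252
P(M+6) = 0.4279^3 = 0.078348
The M+2 peak is largest (0.420153); scaling to 100 gives 44.6 : 100.0 : 74.8 : 18.6.

44.6 : 100.0 : 74.8 : 18.6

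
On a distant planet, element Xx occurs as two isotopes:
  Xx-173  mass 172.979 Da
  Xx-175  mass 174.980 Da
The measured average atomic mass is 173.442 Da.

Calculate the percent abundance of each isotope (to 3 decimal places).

Xx-173: 76.862%, Xx-175: 23.138%

Writing the weighted mean with unknown fraction x of Xx-173:
172.979·x + 174.980·(1 − x) = 173.442
(172.979 − 174.980)·x = 173.442 − 174.980
x = -1.538 / -2.001 = 0.76862 → 76.862% Xx-173, 23.138% Xx-175.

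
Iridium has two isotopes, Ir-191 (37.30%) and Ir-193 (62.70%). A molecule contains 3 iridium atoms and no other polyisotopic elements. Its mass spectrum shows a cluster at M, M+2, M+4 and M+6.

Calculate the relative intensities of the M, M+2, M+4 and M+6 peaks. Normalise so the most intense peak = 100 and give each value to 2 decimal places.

Expanding (0.3730 + 0.6270)^3:
P(M) = 0.3730^3 = 0.051895
P(M+2) = 3 × 0.3730^2 × 0.6270^1 = 0.261702
P(M+4) = 3 × 0.3730^1 × 0.6270^2 = 0.439911
P(M+6) = 0.6270^3 = 0.246492
The M+4 peak is largest (0.439911); scaling to 100 gives 11.80 : 59.49 : 100.00 : 56.03.

11.80 : 59.49 : 100.00 : 56.03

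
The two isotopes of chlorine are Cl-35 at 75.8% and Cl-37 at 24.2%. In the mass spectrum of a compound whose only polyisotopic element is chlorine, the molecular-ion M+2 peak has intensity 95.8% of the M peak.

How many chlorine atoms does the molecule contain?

For n independent Cl atoms, I(M+2)/I(M) = n · (abundance Cl-37) / (abundance Cl-35) = n · 0.242/0.758.
n = 0.958 × 0.758/0.242 = 3.00 ≈ 3

3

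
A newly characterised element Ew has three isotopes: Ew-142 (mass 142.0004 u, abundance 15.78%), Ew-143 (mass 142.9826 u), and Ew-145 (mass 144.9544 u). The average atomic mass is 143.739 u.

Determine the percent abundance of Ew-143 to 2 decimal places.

The remaining 84.22% is split between Ew-143 (fraction x) and Ew-145 (fraction 0.8422 − x).
Substituting: 142.9826x + 144.9544(0.8422 − x) = 121.33133688
(142.9826 − 144.9544)x = -0.7492588  ⇒  x = 0.37999, y = 0.46221
Ew-143: 38.00%, Ew-145: 46.22%.

38.00%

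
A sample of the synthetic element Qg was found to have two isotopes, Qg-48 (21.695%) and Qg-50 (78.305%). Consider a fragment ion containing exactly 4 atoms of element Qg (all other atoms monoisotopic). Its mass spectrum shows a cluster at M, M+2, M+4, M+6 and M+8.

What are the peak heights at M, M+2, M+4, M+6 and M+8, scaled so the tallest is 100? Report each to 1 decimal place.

The 4 Qg atoms are independent, so intensities follow the terms of (0.21695 + 0.78305)^4.
P(M) = 0.21695^4 = 0.002215
P(M+2) = 4 × 0.21695^3 × 0.78305^1 = 0.031984
P(M+4) = 6 × 0.21695^2 × 0.78305^2 = 0.173161
P(M+6) = 4 × 0.21695^1 × 0.78305^3 = 0.416666
P(M+8) = 0.78305^4 = 0.375974
The M+6 peak is largest (0.416666); scaling to 100 gives 0.5 : 7.7 : 41.6 : 100.0 : 90.2.

0.5 : 7.7 : 41.6 : 100.0 : 90.2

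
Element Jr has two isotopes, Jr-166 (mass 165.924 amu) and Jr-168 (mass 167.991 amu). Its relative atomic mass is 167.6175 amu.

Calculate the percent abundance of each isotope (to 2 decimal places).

Jr-166: 18.07%, Jr-168: 81.93%

Let x be the fractional abundance of Jr-166; then Jr-168 has abundance 1 − x.
165.924·x + 167.991·(1 − x) = 167.6175
(165.924 − 167.991)·x = 167.6175 − 167.991
x = -0.3735 / -2.067 = 0.18070 → 18.07% Jr-166, 81.93% Jr-168.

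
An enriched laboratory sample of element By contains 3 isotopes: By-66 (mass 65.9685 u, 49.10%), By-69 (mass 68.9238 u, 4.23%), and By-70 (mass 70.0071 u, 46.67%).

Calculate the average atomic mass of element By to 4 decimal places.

Weight each isotope mass by its fractional abundance: 0.4910 × 65.9685 + 0.0423 × 68.9238 + 0.4667 × 70.0071
= 32.39053 + 2.91548 + 32.67231 = 67.97832 u

67.9783 u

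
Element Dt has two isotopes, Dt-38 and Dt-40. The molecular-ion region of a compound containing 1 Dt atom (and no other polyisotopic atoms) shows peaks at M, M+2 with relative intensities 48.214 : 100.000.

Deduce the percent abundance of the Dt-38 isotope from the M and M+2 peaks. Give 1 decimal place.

If p is the fraction of Dt that is Dt-38, then I(M+2)/I(M) = [C(1,1)·p^0·(1−p)] / p^1 = 1·(1−p)/p = 100.000/48.214 = 2.0741
(1−p)/p = 2.0741/1 = 2.0741  ⇒  p = 1/(1 + 2.0741) = 0.3253
Dt-38: 32.5%, Dt-40: 67.5%.

32.5%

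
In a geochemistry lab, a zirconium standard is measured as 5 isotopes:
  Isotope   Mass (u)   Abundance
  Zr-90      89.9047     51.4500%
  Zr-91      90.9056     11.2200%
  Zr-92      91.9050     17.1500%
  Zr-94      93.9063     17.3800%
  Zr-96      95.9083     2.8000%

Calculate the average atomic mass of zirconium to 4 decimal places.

91.2236 u

Average mass = Σ (abundance × isotope mass) = 0.514500 × 89.9047 + 0.112200 × 90.9056 + 0.171500 × 91.9050 + 0.173800 × 93.9063 + 0.028000 × 95.9083
= 46.25597 + 10.19961 + 15.76171 + 16.32091 + 2.68543 = 91.22363 u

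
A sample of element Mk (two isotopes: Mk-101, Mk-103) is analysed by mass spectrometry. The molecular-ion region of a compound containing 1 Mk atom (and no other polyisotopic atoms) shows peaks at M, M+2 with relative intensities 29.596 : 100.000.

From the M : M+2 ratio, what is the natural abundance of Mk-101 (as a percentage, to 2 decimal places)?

22.84%

Write p for the Mk-101 fraction. I(M+2)/I(M) = [C(1,1)·p^0·(1−p)] / p^1 = 1·(1−p)/p = 100.000/29.596 = 3.3788
(1−p)/p = 3.3788/1 = 3.3788  ⇒  p = 1/(1 + 3.3788) = 0.2284
Mk-101: 22.84%, Mk-103: 77.16%.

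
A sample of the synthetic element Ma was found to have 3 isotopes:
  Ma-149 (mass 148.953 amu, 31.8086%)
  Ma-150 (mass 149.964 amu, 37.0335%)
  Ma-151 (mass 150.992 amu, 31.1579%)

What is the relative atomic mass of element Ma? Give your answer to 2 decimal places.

149.96 amu

Ar = Σ fᵢ·mᵢ = 0.318086 × 148.953 + 0.370335 × 149.964 + 0.311579 × 150.992
= 47.3799 + 55.5369 + 47.0459 = 149.9627 amu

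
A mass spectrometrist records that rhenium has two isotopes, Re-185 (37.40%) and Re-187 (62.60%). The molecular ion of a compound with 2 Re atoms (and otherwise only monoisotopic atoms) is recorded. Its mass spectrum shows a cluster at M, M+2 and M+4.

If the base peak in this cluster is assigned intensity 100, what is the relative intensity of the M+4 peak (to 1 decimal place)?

(0.3740 + 0.6260)^2 gives M 0.1399, M+2 0.4682, M+4 0.3919; the largest is M+2.
P(M+2) = C(2,1) × 0.3740^1 × 0.6260^1 = 2 × 0.3740 × 0.6260 = 0.468248 (base)
P(M+4) = C(2,2) × 0.3740^0 × 0.6260^2 = 1 × 1.0000 × 0.391876 = 0.391876
Relative intensity = 0.391876 / 0.468248 × 100 = 83.7

83.7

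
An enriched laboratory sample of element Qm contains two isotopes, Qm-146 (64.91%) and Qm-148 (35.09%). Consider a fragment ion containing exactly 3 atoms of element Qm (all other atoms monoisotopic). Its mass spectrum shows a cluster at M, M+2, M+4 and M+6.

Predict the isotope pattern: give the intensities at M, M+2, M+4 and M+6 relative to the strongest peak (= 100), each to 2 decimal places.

Expanding (0.6491 + 0.3509)^3:
P(M) = 0.6491^3 = 0.273486
P(M+2) = 3 × 0.6491^2 × 0.3509^1 = 0.443535
P(M+4) = 3 × 0.6491^1 × 0.3509^2 = 0.239773
P(M+6) = 0.3509^3 = 0.043207
The M+2 peak is largest (0.443535); scaling to 100 gives 61.66 : 100.00 : 54.06 : 9.74.

61.66 : 100.00 : 54.06 : 9.74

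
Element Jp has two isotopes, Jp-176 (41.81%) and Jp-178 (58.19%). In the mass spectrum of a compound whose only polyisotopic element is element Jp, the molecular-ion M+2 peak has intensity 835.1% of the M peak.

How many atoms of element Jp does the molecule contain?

6

The M+2/M ratio from n Jp atoms is n · q/p = n · 0.5819/0.4181.
n = 8.351 × 0.4181/0.5819 = 6.00 ≈ 6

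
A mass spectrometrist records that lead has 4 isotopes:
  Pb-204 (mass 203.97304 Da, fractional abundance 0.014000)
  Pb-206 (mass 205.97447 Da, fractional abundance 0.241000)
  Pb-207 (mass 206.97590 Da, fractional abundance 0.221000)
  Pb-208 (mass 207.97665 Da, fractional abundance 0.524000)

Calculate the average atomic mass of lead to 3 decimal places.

207.217 Da

Average mass = Σ (abundance × isotope mass) = 0.014000 × 203.97304 + 0.241000 × 205.97447 + 0.221000 × 206.97590 + 0.524000 × 207.97665
= 2.855623 + 49.639847 + 45.741674 + 108.979765 = 207.216909 Da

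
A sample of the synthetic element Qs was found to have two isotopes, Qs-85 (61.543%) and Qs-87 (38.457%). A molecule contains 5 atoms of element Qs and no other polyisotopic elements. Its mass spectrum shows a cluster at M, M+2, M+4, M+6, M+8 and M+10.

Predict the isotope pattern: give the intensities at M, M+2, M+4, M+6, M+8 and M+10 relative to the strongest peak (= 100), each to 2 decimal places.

25.61 : 80.02 : 100.00 : 62.49 : 19.52 : 2.44

Each Qs atom is independently Qs-85 (p = 0.61543) or Qs-87 (q = 0.38457); the cluster is the binomial expansion (p + q)^5.
P(M) = 0.61543^5 = 0.088286
P(M+2) = 5 × 0.61543^4 × 0.38457^1 = 0.275842
P(M+4) = 10 × 0.61543^3 × 0.38457^2 = 0.344736
P(M+6) = 10 × 0.61543^2 × 0.38457^3 = 0.215419
P(M+8) = 5 × 0.61543^1 × 0.38457^4 = 0.067305
P(M+10) = 0.38457^5 = 0.008412
The M+4 peak is largest (0.344736); scaling to 100 gives 25.61 : 80.02 : 100.00 : 62.49 : 19.52 : 2.44.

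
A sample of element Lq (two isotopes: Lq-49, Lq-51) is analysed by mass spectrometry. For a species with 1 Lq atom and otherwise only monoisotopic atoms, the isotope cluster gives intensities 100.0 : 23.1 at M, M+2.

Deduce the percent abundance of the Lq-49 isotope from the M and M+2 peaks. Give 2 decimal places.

81.23%

Let p = fractional abundance of Lq-49. I(M+2)/I(M) = [C(1,1)·p^0·(1−p)] / p^1 = 1·(1−p)/p = 23.1/100.0 = 0.2310
(1−p)/p = 0.2310/1 = 0.2310  ⇒  p = 1/(1 + 0.2310) = 0.8123
Lq-49: 81.23%, Lq-51: 18.77%.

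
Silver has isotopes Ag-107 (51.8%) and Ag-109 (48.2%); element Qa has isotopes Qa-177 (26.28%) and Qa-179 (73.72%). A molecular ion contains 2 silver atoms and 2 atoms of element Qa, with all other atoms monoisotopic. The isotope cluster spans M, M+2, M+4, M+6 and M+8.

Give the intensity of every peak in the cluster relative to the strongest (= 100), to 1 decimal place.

Silver pattern (n=2): 0.268324 : 0.499352 : 0.232324
Element Qa pattern (n=2): 0.06906384 : 0.38747232 : 0.54346384
Convolve the two distributions (both contribute in 2-u steps):
  M: 0.268324×0.06906384 = 0.018531
  M+2: 0.268324×0.38747232 + 0.499352×0.06906384 = 0.138455
  M+4: 0.268324×0.54346384 + 0.499352×0.38747232 + 0.232324×0.06906384 = 0.355355
  M+6: 0.499352×0.54346384 + 0.232324×0.38747232 = 0.361399
  M+8: 0.232324×0.54346384 = 0.126260
Scale to base peak (0.361399) = 100: 5.1 : 38.3 : 98.3 : 100.0 : 34.9

5.1 : 38.3 : 98.3 : 100.0 : 34.9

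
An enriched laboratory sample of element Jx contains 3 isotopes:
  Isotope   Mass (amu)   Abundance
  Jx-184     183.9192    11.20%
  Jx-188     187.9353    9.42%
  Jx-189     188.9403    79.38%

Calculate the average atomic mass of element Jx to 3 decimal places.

The abundance-weighted mean is 0.1120 × 183.9192 + 0.0942 × 187.9353 + 0.7938 × 188.9403
= 20.59895 + 17.70351 + 149.98081 = 188.28327 amu

188.283 amu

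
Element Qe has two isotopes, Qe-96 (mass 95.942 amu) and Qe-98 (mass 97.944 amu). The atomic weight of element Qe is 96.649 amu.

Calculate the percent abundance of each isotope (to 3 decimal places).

With x = fraction of Qe-96 (so Qe-98 is 1 − x):
95.942·x + 97.944·(1 − x) = 96.649
(95.942 − 97.944)·x = 96.649 − 97.944
x = -1.295 / -2.002 = 0.64685 → 64.685% Qe-96, 35.315% Qe-98.

Qe-96: 64.685%, Qe-98: 35.315%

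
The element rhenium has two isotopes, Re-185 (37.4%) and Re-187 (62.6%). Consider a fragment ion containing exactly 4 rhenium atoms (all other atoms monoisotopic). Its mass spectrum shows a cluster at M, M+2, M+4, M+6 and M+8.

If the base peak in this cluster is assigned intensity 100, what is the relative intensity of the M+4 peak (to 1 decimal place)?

89.6

Binomial terms of (0.374 + 0.626)^4: M 0.0196, M+2 0.1310, M+4 0.3289, M+6 0.3670, M+8 0.1536 → M+6 is the base peak.
P(M+6) = C(4,3) × 0.374^1 × 0.626^3 = 4 × 0.3740 × 0.24531438 = 0.366990 (base)
P(M+4) = C(4,2) × 0.374^2 × 0.626^2 = 6 × 0.139876 × 0.391876 = 0.328884
Relative intensity = 0.328884 / 0.366990 × 100 = 89.6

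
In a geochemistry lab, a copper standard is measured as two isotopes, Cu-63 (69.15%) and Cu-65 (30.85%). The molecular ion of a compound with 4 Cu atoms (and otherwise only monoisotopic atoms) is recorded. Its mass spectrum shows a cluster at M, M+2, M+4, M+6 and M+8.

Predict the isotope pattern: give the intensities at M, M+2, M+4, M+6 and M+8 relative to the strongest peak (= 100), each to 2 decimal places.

Each Cu atom is independently Cu-63 (p = 0.6915) or Cu-65 (q = 0.3085); the cluster is the binomial expansion (p + q)^4.
P(M) = 0.6915^4 = 0.228649
P(M+2) = 4 × 0.6915^3 × 0.3085^1 = 0.408030
P(M+4) = 6 × 0.6915^2 × 0.3085^2 = 0.273052
P(M+6) = 4 × 0.6915^1 × 0.3085^3 = 0.081212
P(M+8) = 0.3085^4 = 0.009058
The M+2 peak is largest (0.408030); scaling to 100 gives 56.04 : 100.00 : 66.92 : 19.90 : 2.22.

56.04 : 100.00 : 66.92 : 19.90 : 2.22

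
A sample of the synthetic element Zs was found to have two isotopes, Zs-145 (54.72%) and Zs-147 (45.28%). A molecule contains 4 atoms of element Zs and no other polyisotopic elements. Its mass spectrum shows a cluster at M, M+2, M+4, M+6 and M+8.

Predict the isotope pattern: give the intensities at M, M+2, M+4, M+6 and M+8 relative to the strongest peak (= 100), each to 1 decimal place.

24.3 : 80.6 : 100.0 : 55.2 : 11.4

The 4 Zs atoms are independent, so intensities follow the terms of (0.5472 + 0.4528)^4.
P(M) = 0.5472^4 = 0.089657
P(M+2) = 4 × 0.5472^3 × 0.4528^1 = 0.296760
P(M+4) = 6 × 0.5472^2 × 0.4528^2 = 0.368346
P(M+6) = 4 × 0.5472^1 × 0.4528^3 = 0.203201
P(M+8) = 0.4528^4 = 0.042036
The M+4 peak is largest (0.368346); scaling to 100 gives 24.3 : 80.6 : 100.0 : 55.2 : 11.4.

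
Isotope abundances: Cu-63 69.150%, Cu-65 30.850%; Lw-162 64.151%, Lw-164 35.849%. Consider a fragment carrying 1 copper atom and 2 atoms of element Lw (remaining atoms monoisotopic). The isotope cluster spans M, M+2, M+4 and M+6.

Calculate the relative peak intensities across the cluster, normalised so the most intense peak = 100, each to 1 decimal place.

63.9 : 100.0 : 51.9 : 8.9

Copper pattern (n=1): 0.6915 : 0.3085
Element Lw pattern (n=2): 0.41153508 : 0.45994984 : 0.12851508
Convolve the two distributions (both contribute in 2-u steps):
  M: 0.6915×0.41153508 = 0.284577
  M+2: 0.6915×0.45994984 + 0.3085×0.41153508 = 0.445014
  M+4: 0.6915×0.12851508 + 0.3085×0.45994984 = 0.230763
  M+6: 0.3085×0.12851508 = 0.039647
Scale to base peak (0.445014) = 100: 63.9 : 100.0 : 51.9 : 8.9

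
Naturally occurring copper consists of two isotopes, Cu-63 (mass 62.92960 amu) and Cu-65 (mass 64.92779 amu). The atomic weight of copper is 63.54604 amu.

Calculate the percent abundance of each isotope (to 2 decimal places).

Let x be the fractional abundance of Cu-63; then Cu-65 has abundance 1 − x.
62.92960·x + 64.92779·(1 − x) = 63.54604
(62.92960 − 64.92779)·x = 63.54604 − 64.92779
x = -1.38175 / -1.99819 = 0.69150 → 69.15% Cu-63, 30.85% Cu-65.

Cu-63: 69.15%, Cu-65: 30.85%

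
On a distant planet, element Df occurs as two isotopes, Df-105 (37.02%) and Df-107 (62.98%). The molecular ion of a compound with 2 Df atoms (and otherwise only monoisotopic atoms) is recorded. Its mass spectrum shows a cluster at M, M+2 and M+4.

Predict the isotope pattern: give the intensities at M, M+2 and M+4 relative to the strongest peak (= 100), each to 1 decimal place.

Each Df atom is independently Df-105 (p = 0.3702) or Df-107 (q = 0.6298); the cluster is the binomial expansion (p + q)^2.
P(M) = 0.3702^2 = 0.137048
P(M+2) = 2 × 0.3702^1 × 0.6298^1 = 0.466304
P(M+4) = 0.6298^2 = 0.396648
The M+2 peak is largest (0.466304); scaling to 100 gives 29.4 : 100.0 : 85.1.

29.4 : 100.0 : 85.1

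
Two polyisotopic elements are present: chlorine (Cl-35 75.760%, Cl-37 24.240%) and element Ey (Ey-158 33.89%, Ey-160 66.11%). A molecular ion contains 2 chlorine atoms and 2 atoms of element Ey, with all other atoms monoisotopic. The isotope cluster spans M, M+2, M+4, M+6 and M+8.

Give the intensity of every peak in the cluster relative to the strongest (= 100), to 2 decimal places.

Chlorine pattern (n=2): 0.57395776 : 0.36728448 : 0.05875776
Element Ey pattern (n=2): 0.11485321 : 0.44809358 : 0.43705321
Convolve the two distributions (both contribute in 2-u steps):
  M: 0.57395776×0.11485321 = 0.065921
  M+2: 0.57395776×0.44809358 + 0.36728448×0.11485321 = 0.299371
  M+4: 0.57395776×0.43705321 + 0.36728448×0.44809358 + 0.05875776×0.11485321 = 0.422176
  M+6: 0.36728448×0.43705321 + 0.05875776×0.44809358 = 0.186852
  M+8: 0.05875776×0.43705321 = 0.025680
Scale to base peak (0.422176) = 100: 15.61 : 70.91 : 100.00 : 44.26 : 6.08

15.61 : 70.91 : 100.00 : 44.26 : 6.08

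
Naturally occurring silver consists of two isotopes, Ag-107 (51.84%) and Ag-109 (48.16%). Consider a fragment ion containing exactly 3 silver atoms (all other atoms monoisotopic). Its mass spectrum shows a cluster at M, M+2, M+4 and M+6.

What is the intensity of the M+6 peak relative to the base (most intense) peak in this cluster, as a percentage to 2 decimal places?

28.77%

Binomial terms of (0.5184 + 0.4816)^3: M 0.1393, M+2 0.3883, M+4 0.3607, M+6 0.1117 → M+2 is the base peak.
P(M+2) = C(3,1) × 0.5184^2 × 0.4816^1 = 3 × 0.26873856 × 0.4816 = 0.388273 (base)
P(M+6) = C(3,3) × 0.5184^0 × 0.4816^3 = 1 × 1.0000 × 0.11170161 = 0.111702
Relative intensity = 0.111702 / 0.388273 × 100 = 28.77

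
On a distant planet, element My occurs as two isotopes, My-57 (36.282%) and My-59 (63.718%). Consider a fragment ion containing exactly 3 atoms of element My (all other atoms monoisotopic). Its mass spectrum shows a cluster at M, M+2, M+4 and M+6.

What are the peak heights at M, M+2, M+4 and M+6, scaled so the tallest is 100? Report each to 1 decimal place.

10.8 : 56.9 : 100.0 : 58.5

The 3 My atoms are independent, so intensities follow the terms of (0.36282 + 0.63718)^3.
P(M) = 0.36282^3 = 0.047761
P(M+2) = 3 × 0.36282^2 × 0.63718^1 = 0.251632
P(M+4) = 3 × 0.36282^1 × 0.63718^2 = 0.441913
P(M+6) = 0.63718^3 = 0.258694
The M+4 peak is largest (0.441913); scaling to 100 gives 10.8 : 56.9 : 100.0 : 58.5.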